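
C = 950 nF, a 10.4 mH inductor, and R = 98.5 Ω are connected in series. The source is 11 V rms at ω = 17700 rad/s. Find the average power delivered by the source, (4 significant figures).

472.4 mW

X_L = ωL = 184.1 Ω
X_C = 1/(ωC) = 59.47 Ω
Net reactance X = X_L − X_C = 124.6 Ω
Z = 98.50 + j124.6 Ω
|Z| = √(98.50² + 124.6²) = 158.8 Ω
∠Z = arctan(124.6/98.50) = 51.67°
I = V/|Z| = 69.25 mA
P = VI cos φ = 11 × 0.06925 × cos(51.67°) = 472.4 mW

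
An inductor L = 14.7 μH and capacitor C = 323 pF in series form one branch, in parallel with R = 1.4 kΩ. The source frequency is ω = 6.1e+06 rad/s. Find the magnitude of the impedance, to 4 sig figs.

X_L = ωL = 89.67 Ω
X_C = 1/(ωC) = 507.5 Ω
Branch 1: Z₁ = R = 1400 Ω
Branch 2 (series LC): Z₂ = j(X_L − X_C) = −j417.9 Ω
Parallel: Z = Z₁Z₂/(Z₁+Z₂), |Z| = 400.4 Ω, ∠Z = -73.38°

400.4 Ω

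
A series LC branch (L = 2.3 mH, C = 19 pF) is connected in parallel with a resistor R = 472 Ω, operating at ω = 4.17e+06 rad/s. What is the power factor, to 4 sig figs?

0.9881

X_L = ωL = 9591 Ω
X_C = 1/(ωC) = 12620 Ω
Branch 1: Z₁ = R = 472.0 Ω
Branch 2 (series LC): Z₂ = j(X_L − X_C) = −j3030 Ω
Parallel: Z = Z₁Z₂/(Z₁+Z₂), |Z| = 466.4 Ω, ∠Z = -8.853°
cos φ = cos(-8.853°) = 0.9881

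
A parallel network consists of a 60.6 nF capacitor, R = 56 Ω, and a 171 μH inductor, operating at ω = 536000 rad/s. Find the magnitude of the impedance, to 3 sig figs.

X_L = ωL = 91.7 Ω
X_C = 1/(ωC) = 30.8 Ω
Parallel: admittances add. Y = 1/R + 1/(jωL) + jωC
Y = (0.0179 + j0.0216) S
|Y| = 0.0280 S → |Z| = 1/|Y| = 35.7 Ω, ∠Z = −∠Y = -50.4°

35.7 Ω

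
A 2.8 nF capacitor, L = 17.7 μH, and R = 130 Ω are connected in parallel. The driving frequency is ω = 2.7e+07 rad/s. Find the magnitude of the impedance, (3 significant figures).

13.5 Ω

X_L = ωL = 478 Ω
X_C = 1/(ωC) = 13.2 Ω
Parallel: admittances add. Y = 1/R + 1/(jωL) + jωC
Y = (0.00769 + j0.0735) S
|Y| = 0.0739 S → |Z| = 1/|Y| = 13.5 Ω, ∠Z = −∠Y = -84.0°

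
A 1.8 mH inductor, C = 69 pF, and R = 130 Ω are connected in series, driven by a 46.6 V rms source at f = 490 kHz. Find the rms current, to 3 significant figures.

ω = 2πf = 3.079e+06 rad/s
X_L = ωL = 5540 Ω
X_C = 1/(ωC) = 4710 Ω
Net reactance X = X_L − X_C = 834 Ω
Z = 130 + j834 Ω
|Z| = √(130² + 834²) = 845 Ω
I = V/|Z| = 46.6/845 = 55.2 mA

55.2 mA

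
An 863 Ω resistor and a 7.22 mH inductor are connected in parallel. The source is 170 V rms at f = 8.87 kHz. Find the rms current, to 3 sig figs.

ω = 2πf = 55730 rad/s
X_L = ωL = 402 Ω
Parallel: admittances add. Y = 1/R + 1/(jωL)
Y = (0.00116 − j0.00249) S
|Y| = 0.00274 S → |Z| = 1/|Y| = 365 Ω, ∠Z = −∠Y = 65.0°
I = V/|Z| = 170/365 = 466 mA

466 mA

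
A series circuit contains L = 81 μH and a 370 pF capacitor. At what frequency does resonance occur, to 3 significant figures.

ω₀ = 1/√(LC) = 1/√(8.1e-05 × 3.7e-10) = 5.776e+06 rad/s
f₀ = ω₀/(2π) = 919 kHz

919 kHz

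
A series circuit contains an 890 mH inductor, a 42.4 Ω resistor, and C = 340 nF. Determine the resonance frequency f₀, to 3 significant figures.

ω₀ = 1/√(LC) = 1/√(0.89 × 3.4e-07) = 1818 rad/s
f₀ = ω₀/(2π) = 289 Hz

289 Hz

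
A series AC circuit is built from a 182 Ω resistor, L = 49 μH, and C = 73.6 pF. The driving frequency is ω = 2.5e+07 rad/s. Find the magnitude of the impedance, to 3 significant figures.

X_L = ωL = 1220 Ω
X_C = 1/(ωC) = 543 Ω
Net reactance X = X_L − X_C = 682 Ω
Z = 182 + j682 Ω
|Z| = √(182² + 682²) = 705 Ω

705 Ω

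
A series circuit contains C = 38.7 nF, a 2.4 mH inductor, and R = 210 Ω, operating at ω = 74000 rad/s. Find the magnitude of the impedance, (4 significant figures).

X_L = ωL = 177.6 Ω
X_C = 1/(ωC) = 349.2 Ω
Net reactance X = X_L − X_C = -171.6 Ω
Z = 210.0 − j171.6 Ω
|Z| = √(210.0² + 171.6²) = 271.2 Ω

271.2 Ω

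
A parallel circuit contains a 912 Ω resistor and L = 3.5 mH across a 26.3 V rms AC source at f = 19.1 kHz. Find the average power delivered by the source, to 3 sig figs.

ω = 2πf = 120000 rad/s
X_L = ωL = 420 Ω
Parallel: admittances add. Y = 1/R + 1/(jωL)
Y = (0.00110 − j0.00238) S
|Y| = 0.00262 S → |Z| = 1/|Y| = 382 Ω, ∠Z = −∠Y = 65.3°
I = V/|Z| = 68.9 mA
P = VI cos φ = 26.3 × 0.0689 × cos(65.3°) = 758 mW

758 mW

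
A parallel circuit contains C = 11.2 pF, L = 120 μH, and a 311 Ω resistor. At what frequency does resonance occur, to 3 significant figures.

4.34 MHz

ω₀ = 1/√(LC) = 1/√(0.00012 × 1.12e-11) = 2.728e+07 rad/s
f₀ = ω₀/(2π) = 4.34 MHz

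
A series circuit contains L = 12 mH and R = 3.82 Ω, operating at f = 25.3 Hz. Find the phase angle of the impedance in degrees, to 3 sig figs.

26.5°

ω = 2πf = 159.0 rad/s
X_L = ωL = 1.91 Ω
Z = 3.82 + j1.91 Ω
|Z| = √(3.82² + 1.91²) = 4.27 Ω
∠Z = arctan(1.91/3.82) = 26.5°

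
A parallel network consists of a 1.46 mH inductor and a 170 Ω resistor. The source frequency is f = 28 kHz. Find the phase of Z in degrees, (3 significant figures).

ω = 2πf = 175900 rad/s
X_L = ωL = 257 Ω
Parallel: admittances add. Y = 1/R + 1/(jωL)
Y = (0.00588 − j0.00389) S
|Y| = 0.00705 S → |Z| = 1/|Y| = 142 Ω, ∠Z = −∠Y = 33.5°

33.5°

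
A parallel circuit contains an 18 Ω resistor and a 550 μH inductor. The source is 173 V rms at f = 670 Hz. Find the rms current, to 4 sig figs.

75.33 A

ω = 2πf = 4210 rad/s
X_L = ωL = 2.315 Ω
Parallel: admittances add. Y = 1/R + 1/(jωL)
Y = (0.05556 − j0.4319) S
|Y| = 0.4355 S → |Z| = 1/|Y| = 2.296 Ω, ∠Z = −∠Y = 82.67°
I = V/|Z| = 173/2.296 = 75.33 A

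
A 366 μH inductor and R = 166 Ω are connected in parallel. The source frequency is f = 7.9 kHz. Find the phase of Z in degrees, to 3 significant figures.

83.8°

ω = 2πf = 49640 rad/s
X_L = ωL = 18.2 Ω
Parallel: admittances add. Y = 1/R + 1/(jωL)
Y = (0.00602 − j0.0550) S
|Y| = 0.0554 S → |Z| = 1/|Y| = 18.1 Ω, ∠Z = −∠Y = 83.8°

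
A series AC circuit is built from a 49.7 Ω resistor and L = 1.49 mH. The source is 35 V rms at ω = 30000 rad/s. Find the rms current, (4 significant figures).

523.6 mA

X_L = ωL = 44.70 Ω
Z = 49.70 + j44.70 Ω
|Z| = √(49.70² + 44.70²) = 66.84 Ω
I = V/|Z| = 35/66.84 = 523.6 mA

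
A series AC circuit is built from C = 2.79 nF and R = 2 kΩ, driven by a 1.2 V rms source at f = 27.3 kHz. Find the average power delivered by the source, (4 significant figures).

344.2 μW

ω = 2πf = 171500 rad/s
X_C = 1/(ωC) = 2090 Ω
Z = 2000 − j2090 Ω
|Z| = √(2000² + 2090²) = 2892 Ω
∠Z = arctan(-2090/2000) = -46.25°
I = V/|Z| = 414.9 μA
P = VI cos φ = 1.2 × 0.0004149 × cos(-46.25°) = 344.2 μW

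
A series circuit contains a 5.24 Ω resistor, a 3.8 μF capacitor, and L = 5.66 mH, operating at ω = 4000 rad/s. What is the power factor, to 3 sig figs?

0.121

X_L = ωL = 22.6 Ω
X_C = 1/(ωC) = 65.8 Ω
Net reactance X = X_L − X_C = -43.1 Ω
Z = 5.24 − j43.1 Ω
|Z| = √(5.24² + 43.1²) = 43.5 Ω
∠Z = arctan(-43.1/5.24) = -83.1°
cos φ = cos(-83.1°) = 0.121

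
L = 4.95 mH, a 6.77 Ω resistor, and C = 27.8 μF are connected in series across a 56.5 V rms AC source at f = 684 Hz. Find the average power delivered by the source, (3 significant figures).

102 W

ω = 2πf = 4298 rad/s
X_L = ωL = 21.3 Ω
X_C = 1/(ωC) = 8.37 Ω
Net reactance X = X_L − X_C = 12.9 Ω
Z = 6.77 + j12.9 Ω
|Z| = √(6.77² + 12.9²) = 14.6 Ω
∠Z = arctan(12.9/6.77) = 62.3°
I = V/|Z| = 3.88 A
P = VI cos φ = 56.5 × 3.88 × cos(62.3°) = 102 W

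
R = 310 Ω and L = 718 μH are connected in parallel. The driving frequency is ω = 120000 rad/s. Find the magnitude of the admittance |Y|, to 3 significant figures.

12.0 mS

X_L = ωL = 86.2 Ω
Parallel: admittances add. Y = 1/R + 1/(jωL)
Y = (0.00323 − j0.0116) S
|Y| = 0.0120 S → |Z| = 1/|Y| = 83.0 Ω, ∠Z = −∠Y = 74.5°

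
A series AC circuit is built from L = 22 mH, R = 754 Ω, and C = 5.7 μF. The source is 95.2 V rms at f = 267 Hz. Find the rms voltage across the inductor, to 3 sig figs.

4.64 V

ω = 2πf = 1678 rad/s
X_L = ωL = 36.9 Ω
X_C = 1/(ωC) = 105 Ω
Net reactance X = X_L − X_C = -67.7 Ω
Z = 754 − j67.7 Ω
|Z| = √(754² + 67.7²) = 757 Ω
I = V/|Z| = 126 mA
V_L = I·|Z_L| = 0.126 × 36.9 = 4.64 V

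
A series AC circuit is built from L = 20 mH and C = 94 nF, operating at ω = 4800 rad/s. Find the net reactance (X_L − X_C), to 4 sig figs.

-2120 Ω

X_L = ωL = 96.00 Ω
X_C = 1/(ωC) = 2216 Ω
X = 96.00 − 2216 = -2120 Ω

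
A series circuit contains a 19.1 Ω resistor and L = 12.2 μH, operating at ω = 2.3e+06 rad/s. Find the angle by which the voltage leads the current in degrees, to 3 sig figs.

X_L = ωL = 28.1 Ω
Z = 19.1 + j28.1 Ω
|Z| = √(19.1² + 28.1²) = 33.9 Ω
∠Z = arctan(28.1/19.1) = 55.8°

55.8°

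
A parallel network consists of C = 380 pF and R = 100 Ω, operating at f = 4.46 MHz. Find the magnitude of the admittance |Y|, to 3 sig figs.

14.6 mS

ω = 2πf = 2.802e+07 rad/s
X_C = 1/(ωC) = 93.9 Ω
Parallel: admittances add. Y = 1/R + jωC
Y = (0.0100 + j0.0106) S
|Y| = 0.0146 S → |Z| = 1/|Y| = 68.5 Ω, ∠Z = −∠Y = -46.8°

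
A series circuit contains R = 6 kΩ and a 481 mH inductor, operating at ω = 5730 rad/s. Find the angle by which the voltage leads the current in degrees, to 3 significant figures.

X_L = ωL = 2760 Ω
Z = 6000 + j2760 Ω
|Z| = √(6000² + 2760²) = 6600 Ω
∠Z = arctan(2760/6000) = 24.7°

24.7°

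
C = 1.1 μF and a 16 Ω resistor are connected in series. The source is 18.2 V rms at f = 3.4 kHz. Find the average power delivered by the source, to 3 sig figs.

ω = 2πf = 21360 rad/s
X_C = 1/(ωC) = 42.6 Ω
Z = 16.0 − j42.6 Ω
|Z| = √(16.0² + 42.6²) = 45.5 Ω
∠Z = arctan(-42.6/16.0) = -69.4°
I = V/|Z| = 400 mA
P = VI cos φ = 18.2 × 0.400 × cos(-69.4°) = 2.56 W

2.56 W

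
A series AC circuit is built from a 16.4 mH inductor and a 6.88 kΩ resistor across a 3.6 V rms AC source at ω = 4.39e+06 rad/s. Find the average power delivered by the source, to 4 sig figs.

17.05 μW

X_L = ωL = 72000 Ω
Z = 6880 + j72000 Ω
|Z| = √(6880² + 72000²) = 72320 Ω
∠Z = arctan(72000/6880) = 84.54°
I = V/|Z| = 49.78 μA
P = VI cos φ = 3.6 × 4.978e-05 × cos(84.54°) = 17.05 μW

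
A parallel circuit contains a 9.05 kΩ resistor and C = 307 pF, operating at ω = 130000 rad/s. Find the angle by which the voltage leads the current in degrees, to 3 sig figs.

-19.9°

X_C = 1/(ωC) = 25100 Ω
Parallel: admittances add. Y = 1/R + jωC
Y = (0.000110 + j3.99e-05) S
|Y| = 0.000117 S → |Z| = 1/|Y| = 8510 Ω, ∠Z = −∠Y = -19.9°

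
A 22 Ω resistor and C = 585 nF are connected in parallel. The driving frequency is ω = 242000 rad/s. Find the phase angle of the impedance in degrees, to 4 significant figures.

-72.20°

X_C = 1/(ωC) = 7.064 Ω
Parallel: admittances add. Y = 1/R + jωC
Y = (0.04545 + j0.1416) S
|Y| = 0.1487 S → |Z| = 1/|Y| = 6.725 Ω, ∠Z = −∠Y = -72.20°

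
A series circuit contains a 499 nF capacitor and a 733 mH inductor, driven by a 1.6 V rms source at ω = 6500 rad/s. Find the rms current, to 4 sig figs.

X_L = ωL = 4764 Ω
X_C = 1/(ωC) = 308.3 Ω
Net reactance X = X_L − X_C = 4456 Ω
Z = j4456 Ω
|Z| = √(0² + 4456²) = 4456 Ω
I = V/|Z| = 1.6/4456 = 359.1 μA

359.1 μA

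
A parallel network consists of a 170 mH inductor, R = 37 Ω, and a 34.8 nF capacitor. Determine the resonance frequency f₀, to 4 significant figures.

ω₀ = 1/√(LC) = 1/√(0.17 × 3.48e-08) = 13000 rad/s
f₀ = ω₀/(2π) = 2.069 kHz

2.069 kHz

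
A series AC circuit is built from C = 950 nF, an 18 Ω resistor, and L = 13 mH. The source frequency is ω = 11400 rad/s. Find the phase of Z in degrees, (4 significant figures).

X_L = ωL = 148.2 Ω
X_C = 1/(ωC) = 92.34 Ω
Net reactance X = X_L − X_C = 55.86 Ω
Z = 18.00 + j55.86 Ω
|Z| = √(18.00² + 55.86²) = 58.69 Ω
∠Z = arctan(55.86/18.00) = 72.14°

72.14°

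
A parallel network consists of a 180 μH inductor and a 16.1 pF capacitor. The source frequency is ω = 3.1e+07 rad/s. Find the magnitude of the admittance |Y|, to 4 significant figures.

319.9 μS

X_L = ωL = 5580 Ω
X_C = 1/(ωC) = 2004 Ω
Parallel: admittances add. Y = 1/(jωL) + jωC
Y = (0 + j0.0003199) S
|Y| = 0.0003199 S → |Z| = 1/|Y| = 3126 Ω, ∠Z = −∠Y = -90.00°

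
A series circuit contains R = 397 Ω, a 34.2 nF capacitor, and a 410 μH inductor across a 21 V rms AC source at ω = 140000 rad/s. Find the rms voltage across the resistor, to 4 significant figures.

19.62 V

X_L = ωL = 57.40 Ω
X_C = 1/(ωC) = 208.9 Ω
Net reactance X = X_L − X_C = -151.5 Ω
Z = 397.0 − j151.5 Ω
|Z| = √(397.0² + 151.5²) = 424.9 Ω
I = V/|Z| = 49.42 mA
V_R = I·|Z_R| = 0.04942 × 397.0 = 19.62 V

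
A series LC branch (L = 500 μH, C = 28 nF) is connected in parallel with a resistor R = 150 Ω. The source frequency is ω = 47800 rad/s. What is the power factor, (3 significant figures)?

X_L = ωL = 23.9 Ω
X_C = 1/(ωC) = 747 Ω
Branch 1: Z₁ = R = 150 Ω
Branch 2 (series LC): Z₂ = j(X_L − X_C) = −j723 Ω
Parallel: Z = Z₁Z₂/(Z₁+Z₂), |Z| = 147 Ω, ∠Z = -11.7°
cos φ = cos(-11.7°) = 0.979

0.979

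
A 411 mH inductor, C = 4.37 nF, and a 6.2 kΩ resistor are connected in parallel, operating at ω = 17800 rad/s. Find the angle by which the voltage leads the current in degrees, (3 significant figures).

20.1°

X_L = ωL = 7320 Ω
X_C = 1/(ωC) = 12900 Ω
Parallel: admittances add. Y = 1/R + 1/(jωL) + jωC
Y = (0.000161 − j5.89e-05) S
|Y| = 0.000172 S → |Z| = 1/|Y| = 5820 Ω, ∠Z = −∠Y = 20.1°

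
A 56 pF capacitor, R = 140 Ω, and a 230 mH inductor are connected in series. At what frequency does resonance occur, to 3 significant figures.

ω₀ = 1/√(LC) = 1/√(0.23 × 5.6e-11) = 278600 rad/s
f₀ = ω₀/(2π) = 44.3 kHz

44.3 kHz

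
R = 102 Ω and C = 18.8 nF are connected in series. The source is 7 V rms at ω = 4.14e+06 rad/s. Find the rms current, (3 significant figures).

68.1 mA

X_C = 1/(ωC) = 12.8 Ω
Z = 102 − j12.8 Ω
|Z| = √(102² + 12.8²) = 103 Ω
I = V/|Z| = 7/103 = 68.1 mA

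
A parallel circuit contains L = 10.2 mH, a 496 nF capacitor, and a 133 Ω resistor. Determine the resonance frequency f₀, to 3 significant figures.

2.24 kHz

ω₀ = 1/√(LC) = 1/√(0.0102 × 4.96e-07) = 14060 rad/s
f₀ = ω₀/(2π) = 2.24 kHz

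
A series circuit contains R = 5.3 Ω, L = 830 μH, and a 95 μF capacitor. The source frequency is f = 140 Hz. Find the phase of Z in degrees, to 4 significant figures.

ω = 2πf = 879.6 rad/s
X_L = ωL = 0.7301 Ω
X_C = 1/(ωC) = 11.97 Ω
Net reactance X = X_L − X_C = -11.24 Ω
Z = 5.300 − j11.24 Ω
|Z| = √(5.300² + 11.24²) = 12.42 Ω
∠Z = arctan(-11.24/5.300) = -64.75°

-64.75°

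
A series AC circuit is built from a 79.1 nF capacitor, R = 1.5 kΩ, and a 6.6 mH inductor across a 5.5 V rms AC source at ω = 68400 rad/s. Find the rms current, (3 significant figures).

3.61 mA

X_L = ωL = 451 Ω
X_C = 1/(ωC) = 185 Ω
Net reactance X = X_L − X_C = 267 Ω
Z = 1500 + j267 Ω
|Z| = √(1500² + 267²) = 1520 Ω
I = V/|Z| = 5.5/1520 = 3.61 mA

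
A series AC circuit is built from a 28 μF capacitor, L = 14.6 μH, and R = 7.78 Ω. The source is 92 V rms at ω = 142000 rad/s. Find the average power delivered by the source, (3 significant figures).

X_L = ωL = 2.07 Ω
X_C = 1/(ωC) = 0.252 Ω
Net reactance X = X_L − X_C = 1.82 Ω
Z = 7.78 + j1.82 Ω
|Z| = √(7.78² + 1.82²) = 7.99 Ω
∠Z = arctan(1.82/7.78) = 13.2°
I = V/|Z| = 11.5 A
P = VI cos φ = 92 × 11.5 × cos(13.2°) = 1.03 kW

1.03 kW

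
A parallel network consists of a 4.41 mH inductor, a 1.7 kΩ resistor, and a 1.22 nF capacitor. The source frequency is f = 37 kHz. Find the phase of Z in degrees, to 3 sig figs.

ω = 2πf = 232500 rad/s
X_L = ωL = 1030 Ω
X_C = 1/(ωC) = 3530 Ω
Parallel: admittances add. Y = 1/R + 1/(jωL) + jωC
Y = (0.000588 − j0.000692) S
|Y| = 0.000908 S → |Z| = 1/|Y| = 1100 Ω, ∠Z = −∠Y = 49.6°

49.6°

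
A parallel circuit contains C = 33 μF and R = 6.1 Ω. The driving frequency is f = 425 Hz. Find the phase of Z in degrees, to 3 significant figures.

ω = 2πf = 2670 rad/s
X_C = 1/(ωC) = 11.3 Ω
Parallel: admittances add. Y = 1/R + jωC
Y = (0.164 + j0.0881) S
|Y| = 0.186 S → |Z| = 1/|Y| = 5.37 Ω, ∠Z = −∠Y = -28.3°

-28.3°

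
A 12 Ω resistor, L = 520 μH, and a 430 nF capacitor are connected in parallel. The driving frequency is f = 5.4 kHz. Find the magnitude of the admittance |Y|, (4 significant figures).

93.36 mS

ω = 2πf = 33930 rad/s
X_L = ωL = 17.64 Ω
X_C = 1/(ωC) = 68.54 Ω
Parallel: admittances add. Y = 1/R + 1/(jωL) + jωC
Y = (0.08333 − j0.04209) S
|Y| = 0.09336 S → |Z| = 1/|Y| = 10.71 Ω, ∠Z = −∠Y = 26.80°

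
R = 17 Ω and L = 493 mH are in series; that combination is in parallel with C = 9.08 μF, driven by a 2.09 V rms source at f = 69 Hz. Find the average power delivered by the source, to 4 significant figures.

1.615 mW

ω = 2πf = 433.5 rad/s
X_L = ωL = 213.7 Ω
X_C = 1/(ωC) = 254.0 Ω
Branch 1 (R+jX_L): Z₁ = 17.00 + j213.7 Ω, |Z₁| = 214.4 Ω
Branch 2 (−jX_C): Z₂ = −j254.0 Ω
Parallel: Z = Z₁Z₂/(Z₁+Z₂), |Z| = 1245 Ω, ∠Z = 62.58°
I = V/|Z| = 1.678 mA
P = VI cos φ = 2.09 × 0.001678 × cos(62.58°) = 1.615 mW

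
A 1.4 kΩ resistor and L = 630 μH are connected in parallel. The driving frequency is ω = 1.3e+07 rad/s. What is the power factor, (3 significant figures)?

X_L = ωL = 8190 Ω
Parallel: admittances add. Y = 1/R + 1/(jωL)
Y = (0.000714 − j0.000122) S
|Y| = 0.000725 S → |Z| = 1/|Y| = 1380 Ω, ∠Z = −∠Y = 9.70°
cos φ = cos(9.70°) = 0.986

0.986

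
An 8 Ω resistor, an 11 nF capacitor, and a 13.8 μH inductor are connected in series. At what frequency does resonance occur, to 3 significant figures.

ω₀ = 1/√(LC) = 1/√(1.38e-05 × 1.1e-08) = 2.567e+06 rad/s
f₀ = ω₀/(2π) = 408 kHz

408 kHz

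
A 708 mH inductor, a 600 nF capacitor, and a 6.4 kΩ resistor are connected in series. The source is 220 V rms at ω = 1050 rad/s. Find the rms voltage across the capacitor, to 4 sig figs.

54.10 V

X_L = ωL = 743.4 Ω
X_C = 1/(ωC) = 1587 Ω
Net reactance X = X_L − X_C = -843.9 Ω
Z = 6400 − j843.9 Ω
|Z| = √(6400² + 843.9²) = 6455 Ω
I = V/|Z| = 34.08 mA
V_C = I·|Z_C| = 0.03408 × 1587 = 54.10 V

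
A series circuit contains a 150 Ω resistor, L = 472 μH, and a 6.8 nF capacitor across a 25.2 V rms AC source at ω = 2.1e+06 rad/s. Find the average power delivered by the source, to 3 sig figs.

X_L = ωL = 991 Ω
X_C = 1/(ωC) = 70.0 Ω
Net reactance X = X_L − X_C = 921 Ω
Z = 150 + j921 Ω
|Z| = √(150² + 921²) = 933 Ω
∠Z = arctan(921/150) = 80.8°
I = V/|Z| = 27.0 mA
P = VI cos φ = 25.2 × 0.0270 × cos(80.8°) = 109 mW

109 mW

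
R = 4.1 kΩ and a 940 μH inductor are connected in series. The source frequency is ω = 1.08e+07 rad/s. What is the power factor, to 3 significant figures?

0.374

X_L = ωL = 10200 Ω
Z = 4100 + j10200 Ω
|Z| = √(4100² + 10200²) = 10900 Ω
∠Z = arctan(10200/4100) = 68.0°
cos φ = cos(68.0°) = 0.374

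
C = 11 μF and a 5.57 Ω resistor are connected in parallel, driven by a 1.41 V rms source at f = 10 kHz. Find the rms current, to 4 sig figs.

ω = 2πf = 62830 rad/s
X_C = 1/(ωC) = 1.447 Ω
Parallel: admittances add. Y = 1/R + jωC
Y = (0.1795 + j0.6912) S
|Y| = 0.7141 S → |Z| = 1/|Y| = 1.400 Ω, ∠Z = −∠Y = -75.44°
I = V/|Z| = 1.41/1.400 = 1.007 A

1.007 A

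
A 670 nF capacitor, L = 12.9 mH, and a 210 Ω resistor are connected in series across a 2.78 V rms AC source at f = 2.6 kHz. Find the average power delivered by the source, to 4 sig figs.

27.81 mW

ω = 2πf = 16340 rad/s
X_L = ωL = 210.7 Ω
X_C = 1/(ωC) = 91.36 Ω
Net reactance X = X_L − X_C = 119.4 Ω
Z = 210.0 + j119.4 Ω
|Z| = √(210.0² + 119.4²) = 241.6 Ω
∠Z = arctan(119.4/210.0) = 29.62°
I = V/|Z| = 11.51 mA
P = VI cos φ = 2.78 × 0.01151 × cos(29.62°) = 27.81 mW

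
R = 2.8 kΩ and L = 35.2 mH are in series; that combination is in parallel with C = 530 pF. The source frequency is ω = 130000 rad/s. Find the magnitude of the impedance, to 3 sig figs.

7540 Ω

X_L = ωL = 4580 Ω
X_C = 1/(ωC) = 14500 Ω
Branch 1 (R+jX_L): Z₁ = 2800 + j4580 Ω, |Z₁| = 5360 Ω
Branch 2 (−jX_C): Z₂ = −j14500 Ω
Parallel: Z = Z₁Z₂/(Z₁+Z₂), |Z| = 7540 Ω, ∠Z = 42.8°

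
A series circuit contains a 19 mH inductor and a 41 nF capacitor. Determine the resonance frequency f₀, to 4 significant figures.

ω₀ = 1/√(LC) = 1/√(0.019 × 4.1e-08) = 35830 rad/s
f₀ = ω₀/(2π) = 5.702 kHz

5.702 kHz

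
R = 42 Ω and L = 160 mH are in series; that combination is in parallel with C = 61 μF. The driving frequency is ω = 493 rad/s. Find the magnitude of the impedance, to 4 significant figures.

47.92 Ω

X_L = ωL = 78.88 Ω
X_C = 1/(ωC) = 33.25 Ω
Branch 1 (R+jX_L): Z₁ = 42.00 + j78.88 Ω, |Z₁| = 89.36 Ω
Branch 2 (−jX_C): Z₂ = −j33.25 Ω
Parallel: Z = Z₁Z₂/(Z₁+Z₂), |Z| = 47.92 Ω, ∠Z = -75.40°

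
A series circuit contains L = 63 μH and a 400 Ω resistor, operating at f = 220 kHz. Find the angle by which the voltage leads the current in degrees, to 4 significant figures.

ω = 2πf = 1.382e+06 rad/s
X_L = ωL = 87.08 Ω
Z = 400.0 + j87.08 Ω
|Z| = √(400.0² + 87.08²) = 409.4 Ω
∠Z = arctan(87.08/400.0) = 12.28°

12.28°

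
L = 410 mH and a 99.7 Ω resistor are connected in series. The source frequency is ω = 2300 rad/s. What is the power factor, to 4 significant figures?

0.1051

X_L = ωL = 943.0 Ω
Z = 99.70 + j943.0 Ω
|Z| = √(99.70² + 943.0²) = 948.3 Ω
∠Z = arctan(943.0/99.70) = 83.96°
cos φ = cos(83.96°) = 0.1051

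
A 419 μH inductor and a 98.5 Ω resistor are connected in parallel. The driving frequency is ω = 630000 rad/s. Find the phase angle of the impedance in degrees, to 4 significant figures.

X_L = ωL = 264.0 Ω
Parallel: admittances add. Y = 1/R + 1/(jωL)
Y = (0.01015 − j0.003788) S
|Y| = 0.01084 S → |Z| = 1/|Y| = 92.28 Ω, ∠Z = −∠Y = 20.46°

20.46°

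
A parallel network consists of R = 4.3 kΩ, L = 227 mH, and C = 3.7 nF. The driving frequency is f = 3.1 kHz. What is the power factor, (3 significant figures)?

0.834

ω = 2πf = 19480 rad/s
X_L = ωL = 4420 Ω
X_C = 1/(ωC) = 13900 Ω
Parallel: admittances add. Y = 1/R + 1/(jωL) + jωC
Y = (0.000233 − j0.000154) S
|Y| = 0.000279 S → |Z| = 1/|Y| = 3580 Ω, ∠Z = −∠Y = 33.5°
cos φ = cos(33.5°) = 0.834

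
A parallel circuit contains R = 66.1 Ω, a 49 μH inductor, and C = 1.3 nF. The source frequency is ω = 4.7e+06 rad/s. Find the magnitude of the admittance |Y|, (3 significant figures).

15.2 mS

X_L = ωL = 230 Ω
X_C = 1/(ωC) = 164 Ω
Parallel: admittances add. Y = 1/R + 1/(jωL) + jωC
Y = (0.0151 + j0.00177) S
|Y| = 0.0152 S → |Z| = 1/|Y| = 65.7 Ω, ∠Z = −∠Y = -6.67°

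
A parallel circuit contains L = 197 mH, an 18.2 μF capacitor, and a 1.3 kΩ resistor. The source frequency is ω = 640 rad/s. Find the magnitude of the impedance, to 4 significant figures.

X_L = ωL = 126.1 Ω
X_C = 1/(ωC) = 85.85 Ω
Parallel: admittances add. Y = 1/R + 1/(jωL) + jωC
Y = (0.0007692 + j0.003717) S
|Y| = 0.003795 S → |Z| = 1/|Y| = 263.5 Ω, ∠Z = −∠Y = -78.31°

263.5 Ω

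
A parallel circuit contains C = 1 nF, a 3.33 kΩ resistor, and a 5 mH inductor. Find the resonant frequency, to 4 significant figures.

71.18 kHz

ω₀ = 1/√(LC) = 1/√(0.005 × 1e-09) = 447200 rad/s
f₀ = ω₀/(2π) = 71.18 kHz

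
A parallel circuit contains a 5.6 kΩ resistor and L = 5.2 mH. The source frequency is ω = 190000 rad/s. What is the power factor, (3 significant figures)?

0.174

X_L = ωL = 988 Ω
Parallel: admittances add. Y = 1/R + 1/(jωL)
Y = (0.000179 − j0.00101) S
|Y| = 0.00103 S → |Z| = 1/|Y| = 973 Ω, ∠Z = −∠Y = 80.0°
cos φ = cos(80.0°) = 0.174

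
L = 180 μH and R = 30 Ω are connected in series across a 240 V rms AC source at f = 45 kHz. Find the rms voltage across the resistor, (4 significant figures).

121.9 V

ω = 2πf = 282700 rad/s
X_L = ωL = 50.89 Ω
Z = 30.00 + j50.89 Ω
|Z| = √(30.00² + 50.89²) = 59.08 Ω
I = V/|Z| = 4.062 A
V_R = I·|Z_R| = 4.062 × 30.00 = 121.9 V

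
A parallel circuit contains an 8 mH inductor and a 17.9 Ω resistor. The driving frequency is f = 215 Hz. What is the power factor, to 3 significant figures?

0.517

ω = 2πf = 1351 rad/s
X_L = ωL = 10.8 Ω
Parallel: admittances add. Y = 1/R + 1/(jωL)
Y = (0.0559 − j0.0925) S
|Y| = 0.108 S → |Z| = 1/|Y| = 9.25 Ω, ∠Z = −∠Y = 58.9°
cos φ = cos(58.9°) = 0.517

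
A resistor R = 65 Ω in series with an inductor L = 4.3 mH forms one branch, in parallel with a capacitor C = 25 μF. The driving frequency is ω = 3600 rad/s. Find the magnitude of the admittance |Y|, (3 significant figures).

X_L = ωL = 15.5 Ω
X_C = 1/(ωC) = 11.1 Ω
Branch 1 (R+jX_L): Z₁ = 65.0 + j15.5 Ω, |Z₁| = 66.8 Ω
Branch 2 (−jX_C): Z₂ = −j11.1 Ω
Parallel: Z = Z₁Z₂/(Z₁+Z₂), |Z| = 11.4 Ω, ∠Z = -80.4°
|Y| = 1/|Z| = 87.7 mS

87.7 mS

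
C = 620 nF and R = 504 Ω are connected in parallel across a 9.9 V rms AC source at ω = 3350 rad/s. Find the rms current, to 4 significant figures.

X_C = 1/(ωC) = 481.5 Ω
Parallel: admittances add. Y = 1/R + jωC
Y = (0.001984 + j0.002077) S
|Y| = 0.002872 S → |Z| = 1/|Y| = 348.1 Ω, ∠Z = −∠Y = -46.31°
I = V/|Z| = 9.9/348.1 = 28.44 mA

28.44 mA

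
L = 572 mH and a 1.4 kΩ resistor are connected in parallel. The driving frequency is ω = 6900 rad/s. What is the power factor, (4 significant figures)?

0.9425

X_L = ωL = 3947 Ω
Parallel: admittances add. Y = 1/R + 1/(jωL)
Y = (0.0007143 − j0.0002534) S
|Y| = 0.0007579 S → |Z| = 1/|Y| = 1319 Ω, ∠Z = −∠Y = 19.53°
cos φ = cos(19.53°) = 0.9425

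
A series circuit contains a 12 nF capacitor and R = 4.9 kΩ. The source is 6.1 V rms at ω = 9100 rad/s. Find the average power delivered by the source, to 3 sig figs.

1.69 mW

X_C = 1/(ωC) = 9160 Ω
Z = 4900 − j9160 Ω
|Z| = √(4900² + 9160²) = 10400 Ω
∠Z = arctan(-9160/4900) = -61.8°
I = V/|Z| = 587 μA
P = VI cos φ = 6.1 × 0.000587 × cos(-61.8°) = 1.69 mW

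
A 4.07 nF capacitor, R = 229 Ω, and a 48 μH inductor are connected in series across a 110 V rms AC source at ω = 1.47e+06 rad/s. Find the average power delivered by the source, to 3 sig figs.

X_L = ωL = 70.6 Ω
X_C = 1/(ωC) = 167 Ω
Net reactance X = X_L − X_C = -96.6 Ω
Z = 229 − j96.6 Ω
|Z| = √(229² + 96.6²) = 249 Ω
∠Z = arctan(-96.6/229) = -22.9°
I = V/|Z| = 443 mA
P = VI cos φ = 110 × 0.443 × cos(-22.9°) = 44.9 W

44.9 W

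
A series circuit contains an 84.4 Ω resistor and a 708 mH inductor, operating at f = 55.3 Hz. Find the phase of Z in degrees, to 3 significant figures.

ω = 2πf = 347.5 rad/s
X_L = ωL = 246 Ω
Z = 84.4 + j246 Ω
|Z| = √(84.4² + 246²) = 260 Ω
∠Z = arctan(246/84.4) = 71.1°

71.1°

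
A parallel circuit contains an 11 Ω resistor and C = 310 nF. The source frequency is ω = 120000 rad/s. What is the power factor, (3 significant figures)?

X_C = 1/(ωC) = 26.9 Ω
Parallel: admittances add. Y = 1/R + jωC
Y = (0.0909 + j0.0372) S
|Y| = 0.0982 S → |Z| = 1/|Y| = 10.2 Ω, ∠Z = −∠Y = -22.3°
cos φ = cos(-22.3°) = 0.926

0.926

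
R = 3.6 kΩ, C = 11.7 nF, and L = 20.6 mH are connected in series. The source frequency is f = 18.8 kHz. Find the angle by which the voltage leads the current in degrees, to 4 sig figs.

ω = 2πf = 118100 rad/s
X_L = ωL = 2433 Ω
X_C = 1/(ωC) = 723.6 Ω
Net reactance X = X_L − X_C = 1710 Ω
Z = 3600 + j1710 Ω
|Z| = √(3600² + 1710²) = 3985 Ω
∠Z = arctan(1710/3600) = 25.40°

25.40°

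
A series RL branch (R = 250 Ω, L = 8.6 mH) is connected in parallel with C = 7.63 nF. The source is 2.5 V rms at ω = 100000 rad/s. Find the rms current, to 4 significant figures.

X_L = ωL = 860.0 Ω
X_C = 1/(ωC) = 1311 Ω
Branch 1 (R+jX_L): Z₁ = 250.0 + j860.0 Ω, |Z₁| = 895.6 Ω
Branch 2 (−jX_C): Z₂ = −j1311 Ω
Parallel: Z = Z₁Z₂/(Z₁+Z₂), |Z| = 2278 Ω, ∠Z = 44.77°
I = V/|Z| = 2.5/2278 = 1.098 mA

1.098 mA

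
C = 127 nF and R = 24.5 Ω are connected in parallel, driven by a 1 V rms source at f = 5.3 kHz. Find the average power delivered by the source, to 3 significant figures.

ω = 2πf = 33300 rad/s
X_C = 1/(ωC) = 236 Ω
Parallel: admittances add. Y = 1/R + jωC
Y = (0.0408 + j0.00423) S
|Y| = 0.0410 S → |Z| = 1/|Y| = 24.4 Ω, ∠Z = −∠Y = -5.92°
I = V/|Z| = 41.0 mA
P = VI cos φ = 1 × 0.0410 × cos(-5.92°) = 40.8 mW

40.8 mW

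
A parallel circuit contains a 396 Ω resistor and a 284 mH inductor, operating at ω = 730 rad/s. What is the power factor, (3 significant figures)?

0.464

X_L = ωL = 207 Ω
Parallel: admittances add. Y = 1/R + 1/(jωL)
Y = (0.00253 − j0.00482) S
|Y| = 0.00544 S → |Z| = 1/|Y| = 184 Ω, ∠Z = −∠Y = 62.4°
cos φ = cos(62.4°) = 0.464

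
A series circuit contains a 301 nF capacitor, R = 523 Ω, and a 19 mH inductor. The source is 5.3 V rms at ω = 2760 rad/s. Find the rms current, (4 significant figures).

X_L = ωL = 52.44 Ω
X_C = 1/(ωC) = 1204 Ω
Net reactance X = X_L − X_C = -1151 Ω
Z = 523.0 − j1151 Ω
|Z| = √(523.0² + 1151²) = 1265 Ω
I = V/|Z| = 5.3/1265 = 4.191 mA

4.191 mA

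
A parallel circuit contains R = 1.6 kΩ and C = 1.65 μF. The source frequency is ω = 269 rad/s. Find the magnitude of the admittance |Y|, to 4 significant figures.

X_C = 1/(ωC) = 2253 Ω
Parallel: admittances add. Y = 1/R + jωC
Y = (0.0006250 + j0.0004439) S
|Y| = 0.0007666 S → |Z| = 1/|Y| = 1305 Ω, ∠Z = −∠Y = -35.38°

766.6 μS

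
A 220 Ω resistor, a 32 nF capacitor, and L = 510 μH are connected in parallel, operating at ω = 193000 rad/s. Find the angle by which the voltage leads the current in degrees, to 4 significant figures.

41.23°

X_L = ωL = 98.43 Ω
X_C = 1/(ωC) = 161.9 Ω
Parallel: admittances add. Y = 1/R + 1/(jωL) + jωC
Y = (0.004545 − j0.003984) S
|Y| = 0.006044 S → |Z| = 1/|Y| = 165.5 Ω, ∠Z = −∠Y = 41.23°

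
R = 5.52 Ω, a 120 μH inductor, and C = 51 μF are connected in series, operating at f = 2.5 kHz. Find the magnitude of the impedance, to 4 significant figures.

5.557 Ω

ω = 2πf = 15710 rad/s
X_L = ωL = 1.885 Ω
X_C = 1/(ωC) = 1.248 Ω
Net reactance X = X_L − X_C = 0.6367 Ω
Z = 5.520 + j0.6367 Ω
|Z| = √(5.520² + 0.6367²) = 5.557 Ω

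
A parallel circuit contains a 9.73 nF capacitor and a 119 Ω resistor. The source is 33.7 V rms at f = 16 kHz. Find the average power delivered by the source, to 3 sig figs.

ω = 2πf = 100500 rad/s
X_C = 1/(ωC) = 1020 Ω
Parallel: admittances add. Y = 1/R + jωC
Y = (0.00840 + j0.000978) S
|Y| = 0.00846 S → |Z| = 1/|Y| = 118 Ω, ∠Z = −∠Y = -6.64°
I = V/|Z| = 285 mA
P = VI cos φ = 33.7 × 0.285 × cos(-6.64°) = 9.54 W

9.54 W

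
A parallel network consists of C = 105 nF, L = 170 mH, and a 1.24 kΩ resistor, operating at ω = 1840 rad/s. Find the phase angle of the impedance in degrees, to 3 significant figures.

X_L = ωL = 313 Ω
X_C = 1/(ωC) = 5180 Ω
Parallel: admittances add. Y = 1/R + 1/(jωL) + jωC
Y = (0.000806 − j0.00300) S
|Y| = 0.00311 S → |Z| = 1/|Y| = 322 Ω, ∠Z = −∠Y = 75.0°

75.0°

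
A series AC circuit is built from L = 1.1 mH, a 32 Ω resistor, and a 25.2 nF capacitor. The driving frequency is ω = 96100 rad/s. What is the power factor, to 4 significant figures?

0.1036

X_L = ωL = 105.7 Ω
X_C = 1/(ωC) = 412.9 Ω
Net reactance X = X_L − X_C = -307.2 Ω
Z = 32.00 − j307.2 Ω
|Z| = √(32.00² + 307.2²) = 308.9 Ω
∠Z = arctan(-307.2/32.00) = -84.05°
cos φ = cos(-84.05°) = 0.1036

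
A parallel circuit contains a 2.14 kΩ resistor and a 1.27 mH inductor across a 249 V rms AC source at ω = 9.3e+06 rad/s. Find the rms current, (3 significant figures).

118 mA

X_L = ωL = 11800 Ω
Parallel: admittances add. Y = 1/R + 1/(jωL)
Y = (0.000467 − j8.47e-05) S
|Y| = 0.000475 S → |Z| = 1/|Y| = 2110 Ω, ∠Z = −∠Y = 10.3°
I = V/|Z| = 249/2110 = 118 mA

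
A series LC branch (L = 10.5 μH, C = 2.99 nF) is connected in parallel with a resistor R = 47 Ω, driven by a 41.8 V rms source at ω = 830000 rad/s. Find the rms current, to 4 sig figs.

895.7 mA

X_L = ωL = 8.715 Ω
X_C = 1/(ωC) = 402.9 Ω
Branch 1: Z₁ = R = 47.00 Ω
Branch 2 (series LC): Z₂ = j(X_L − X_C) = −j394.2 Ω
Parallel: Z = Z₁Z₂/(Z₁+Z₂), |Z| = 46.67 Ω, ∠Z = -6.799°
I = V/|Z| = 41.8/46.67 = 895.7 mA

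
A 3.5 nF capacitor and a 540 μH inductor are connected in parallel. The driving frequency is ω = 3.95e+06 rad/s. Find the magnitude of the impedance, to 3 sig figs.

74.9 Ω

X_L = ωL = 2130 Ω
X_C = 1/(ωC) = 72.3 Ω
Parallel: admittances add. Y = 1/(jωL) + jωC
Y = (0 + j0.0134) S
|Y| = 0.0134 S → |Z| = 1/|Y| = 74.9 Ω, ∠Z = −∠Y = -90.0°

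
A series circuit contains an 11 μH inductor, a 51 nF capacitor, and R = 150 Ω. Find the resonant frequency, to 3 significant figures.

ω₀ = 1/√(LC) = 1/√(1.1e-05 × 5.1e-08) = 1.335e+06 rad/s
f₀ = ω₀/(2π) = 212 kHz

212 kHz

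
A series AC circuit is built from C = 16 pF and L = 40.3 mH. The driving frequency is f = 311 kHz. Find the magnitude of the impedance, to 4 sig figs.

46760 Ω

ω = 2πf = 1.954e+06 rad/s
X_L = ωL = 78750 Ω
X_C = 1/(ωC) = 31980 Ω
Net reactance X = X_L − X_C = 46760 Ω
Z = j46760 Ω
|Z| = √(0² + 46760²) = 46760 Ω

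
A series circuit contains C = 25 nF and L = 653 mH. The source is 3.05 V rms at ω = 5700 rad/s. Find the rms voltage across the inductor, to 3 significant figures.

X_L = ωL = 3720 Ω
X_C = 1/(ωC) = 7020 Ω
Net reactance X = X_L − X_C = -3300 Ω
Z = − j3300 Ω
|Z| = √(0² + 3300²) = 3300 Ω
I = V/|Z| = 926 μA
V_L = I·|Z_L| = 0.000926 × 3720 = 3.44 V

3.44 V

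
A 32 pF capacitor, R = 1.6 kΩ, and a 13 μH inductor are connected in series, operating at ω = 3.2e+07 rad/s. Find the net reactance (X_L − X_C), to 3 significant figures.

-561 Ω

X_L = ωL = 416 Ω
X_C = 1/(ωC) = 977 Ω
X = 416 − 977 = -561 Ω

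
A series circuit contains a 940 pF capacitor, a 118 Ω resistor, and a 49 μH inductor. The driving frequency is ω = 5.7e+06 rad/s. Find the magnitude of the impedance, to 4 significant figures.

X_L = ωL = 279.3 Ω
X_C = 1/(ωC) = 186.6 Ω
Net reactance X = X_L − X_C = 92.66 Ω
Z = 118.0 + j92.66 Ω
|Z| = √(118.0² + 92.66²) = 150.0 Ω

150.0 Ω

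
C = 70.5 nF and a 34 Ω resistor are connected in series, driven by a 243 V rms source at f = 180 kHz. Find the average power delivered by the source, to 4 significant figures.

1.529 kW

ω = 2πf = 1.131e+06 rad/s
X_C = 1/(ωC) = 12.54 Ω
Z = 34.00 − j12.54 Ω
|Z| = √(34.00² + 12.54²) = 36.24 Ω
∠Z = arctan(-12.54/34.00) = -20.25°
I = V/|Z| = 6.705 A
P = VI cos φ = 243 × 6.705 × cos(-20.25°) = 1.529 kW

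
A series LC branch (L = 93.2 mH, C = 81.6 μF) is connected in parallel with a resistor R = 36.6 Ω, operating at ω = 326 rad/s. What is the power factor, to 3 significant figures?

0.193

X_L = ωL = 30.4 Ω
X_C = 1/(ωC) = 37.6 Ω
Branch 1: Z₁ = R = 36.6 Ω
Branch 2 (series LC): Z₂ = j(X_L − X_C) = −j7.21 Ω
Parallel: Z = Z₁Z₂/(Z₁+Z₂), |Z| = 7.07 Ω, ∠Z = -78.9°
cos φ = cos(-78.9°) = 0.193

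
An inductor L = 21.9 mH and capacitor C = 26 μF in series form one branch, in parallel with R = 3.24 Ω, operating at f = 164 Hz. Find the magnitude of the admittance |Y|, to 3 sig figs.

ω = 2πf = 1030 rad/s
X_L = ωL = 22.6 Ω
X_C = 1/(ωC) = 37.3 Ω
Branch 1: Z₁ = R = 3.24 Ω
Branch 2 (series LC): Z₂ = j(X_L − X_C) = −j14.8 Ω
Parallel: Z = Z₁Z₂/(Z₁+Z₂), |Z| = 3.16 Ω, ∠Z = -12.4°
|Y| = 1/|Z| = 316 mS

316 mS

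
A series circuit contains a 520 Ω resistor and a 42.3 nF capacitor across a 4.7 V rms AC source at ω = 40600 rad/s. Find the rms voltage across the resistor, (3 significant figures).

3.13 V

X_C = 1/(ωC) = 582 Ω
Z = 520 − j582 Ω
|Z| = √(520² + 582²) = 781 Ω
I = V/|Z| = 6.02 mA
V_R = I·|Z_R| = 0.00602 × 520 = 3.13 V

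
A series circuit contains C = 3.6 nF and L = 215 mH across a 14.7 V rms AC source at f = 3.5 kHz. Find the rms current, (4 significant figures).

1.860 mA

ω = 2πf = 21990 rad/s
X_L = ωL = 4728 Ω
X_C = 1/(ωC) = 12630 Ω
Net reactance X = X_L − X_C = -7903 Ω
Z = − j7903 Ω
|Z| = √(0² + 7903²) = 7903 Ω
I = V/|Z| = 14.7/7903 = 1.860 mA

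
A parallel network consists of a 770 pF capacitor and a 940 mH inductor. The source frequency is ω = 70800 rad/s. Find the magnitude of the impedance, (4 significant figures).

25320 Ω

X_L = ωL = 66550 Ω
X_C = 1/(ωC) = 18340 Ω
Parallel: admittances add. Y = 1/(jωL) + jωC
Y = (0 + j3.949e-05) S
|Y| = 3.949e-05 S → |Z| = 1/|Y| = 25320 Ω, ∠Z = −∠Y = -90.00°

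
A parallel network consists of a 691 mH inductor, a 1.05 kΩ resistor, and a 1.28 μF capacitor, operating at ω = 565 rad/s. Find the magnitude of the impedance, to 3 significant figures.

483 Ω

X_L = ωL = 390 Ω
X_C = 1/(ωC) = 1380 Ω
Parallel: admittances add. Y = 1/R + 1/(jωL) + jωC
Y = (0.000952 − j0.00184) S
|Y| = 0.00207 S → |Z| = 1/|Y| = 483 Ω, ∠Z = −∠Y = 62.6°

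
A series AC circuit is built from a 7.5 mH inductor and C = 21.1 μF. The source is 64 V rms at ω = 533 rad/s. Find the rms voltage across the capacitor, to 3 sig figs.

67.0 V

X_L = ωL = 4.00 Ω
X_C = 1/(ωC) = 88.9 Ω
Net reactance X = X_L − X_C = -84.9 Ω
Z = − j84.9 Ω
|Z| = √(0² + 84.9²) = 84.9 Ω
I = V/|Z| = 754 mA
V_C = I·|Z_C| = 0.754 × 88.9 = 67.0 V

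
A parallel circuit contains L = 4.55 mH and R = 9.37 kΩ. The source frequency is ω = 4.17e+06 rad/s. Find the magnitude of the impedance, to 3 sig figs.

8400 Ω

X_L = ωL = 19000 Ω
Parallel: admittances add. Y = 1/R + 1/(jωL)
Y = (0.000107 − j5.27e-05) S
|Y| = 0.000119 S → |Z| = 1/|Y| = 8400 Ω, ∠Z = −∠Y = 26.3°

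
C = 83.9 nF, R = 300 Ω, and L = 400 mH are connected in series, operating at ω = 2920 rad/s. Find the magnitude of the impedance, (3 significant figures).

X_L = ωL = 1170 Ω
X_C = 1/(ωC) = 4080 Ω
Net reactance X = X_L − X_C = -2910 Ω
Z = 300 − j2910 Ω
|Z| = √(300² + 2910²) = 2930 Ω

2930 Ω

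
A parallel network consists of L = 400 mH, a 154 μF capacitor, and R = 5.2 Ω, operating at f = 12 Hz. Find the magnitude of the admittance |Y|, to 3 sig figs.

194 mS

ω = 2πf = 75.40 rad/s
X_L = ωL = 30.2 Ω
X_C = 1/(ωC) = 86.1 Ω
Parallel: admittances add. Y = 1/R + 1/(jωL) + jωC
Y = (0.192 − j0.0215) S
|Y| = 0.194 S → |Z| = 1/|Y| = 5.17 Ω, ∠Z = −∠Y = 6.39°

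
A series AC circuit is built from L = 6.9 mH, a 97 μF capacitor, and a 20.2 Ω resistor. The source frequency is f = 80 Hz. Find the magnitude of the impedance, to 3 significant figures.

26.4 Ω

ω = 2πf = 502.7 rad/s
X_L = ωL = 3.47 Ω
X_C = 1/(ωC) = 20.5 Ω
Net reactance X = X_L − X_C = -17.0 Ω
Z = 20.2 − j17.0 Ω
|Z| = √(20.2² + 17.0²) = 26.4 Ω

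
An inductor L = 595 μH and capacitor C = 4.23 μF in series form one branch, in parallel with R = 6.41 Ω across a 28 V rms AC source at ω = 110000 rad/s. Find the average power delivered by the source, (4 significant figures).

X_L = ωL = 65.45 Ω
X_C = 1/(ωC) = 2.149 Ω
Branch 1: Z₁ = R = 6.410 Ω
Branch 2 (series LC): Z₂ = j(X_L − X_C) = j63.30 Ω
Parallel: Z = Z₁Z₂/(Z₁+Z₂), |Z| = 6.377 Ω, ∠Z = 5.782°
I = V/|Z| = 4.391 A
P = VI cos φ = 28 × 4.391 × cos(5.782°) = 122.3 W

122.3 W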